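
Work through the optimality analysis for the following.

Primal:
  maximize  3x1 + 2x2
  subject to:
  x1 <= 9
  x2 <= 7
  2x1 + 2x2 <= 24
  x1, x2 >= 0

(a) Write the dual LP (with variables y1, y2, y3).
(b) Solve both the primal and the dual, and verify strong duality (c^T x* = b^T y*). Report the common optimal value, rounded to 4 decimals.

The standard primal-dual pair for 'max c^T x s.t. A x <= b, x >= 0' is:
  Dual:  min b^T y  s.t.  A^T y >= c,  y >= 0.

So the dual LP is:
  minimize  9y1 + 7y2 + 24y3
  subject to:
    y1 + 2y3 >= 3
    y2 + 2y3 >= 2
    y1, y2, y3 >= 0

Solving the primal: x* = (9, 3).
  primal value c^T x* = 33.
Solving the dual: y* = (1, 0, 1).
  dual value b^T y* = 33.
Strong duality: c^T x* = b^T y*. Confirmed.

33


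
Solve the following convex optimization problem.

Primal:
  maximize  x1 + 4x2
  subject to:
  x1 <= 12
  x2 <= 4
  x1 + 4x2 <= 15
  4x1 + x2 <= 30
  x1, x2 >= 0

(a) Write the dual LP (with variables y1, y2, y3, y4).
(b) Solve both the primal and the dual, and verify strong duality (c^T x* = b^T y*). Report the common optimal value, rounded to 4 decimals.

The standard primal-dual pair for 'max c^T x s.t. A x <= b, x >= 0' is:
  Dual:  min b^T y  s.t.  A^T y >= c,  y >= 0.

So the dual LP is:
  minimize  12y1 + 4y2 + 15y3 + 30y4
  subject to:
    y1 + y3 + 4y4 >= 1
    y2 + 4y3 + y4 >= 4
    y1, y2, y3, y4 >= 0

Solving the primal: x* = (7, 2).
  primal value c^T x* = 15.
Solving the dual: y* = (0, 0, 1, 0).
  dual value b^T y* = 15.
Strong duality: c^T x* = b^T y*. Confirmed.

15


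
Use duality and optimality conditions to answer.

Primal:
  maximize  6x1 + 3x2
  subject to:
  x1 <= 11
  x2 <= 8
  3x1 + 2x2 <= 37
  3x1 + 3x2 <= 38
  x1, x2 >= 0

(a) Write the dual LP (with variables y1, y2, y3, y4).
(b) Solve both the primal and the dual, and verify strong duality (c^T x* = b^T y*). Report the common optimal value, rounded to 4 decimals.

The standard primal-dual pair for 'max c^T x s.t. A x <= b, x >= 0' is:
  Dual:  min b^T y  s.t.  A^T y >= c,  y >= 0.

So the dual LP is:
  minimize  11y1 + 8y2 + 37y3 + 38y4
  subject to:
    y1 + 3y3 + 3y4 >= 6
    y2 + 2y3 + 3y4 >= 3
    y1, y2, y3, y4 >= 0

Solving the primal: x* = (11, 1.6667).
  primal value c^T x* = 71.
Solving the dual: y* = (3, 0, 0, 1).
  dual value b^T y* = 71.
Strong duality: c^T x* = b^T y*. Confirmed.

71


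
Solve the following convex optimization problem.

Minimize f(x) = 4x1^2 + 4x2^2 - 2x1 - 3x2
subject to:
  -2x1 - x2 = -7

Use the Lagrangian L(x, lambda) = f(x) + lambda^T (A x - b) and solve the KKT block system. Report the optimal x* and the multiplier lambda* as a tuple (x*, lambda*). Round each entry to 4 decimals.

Form the Lagrangian:
  L(x, lambda) = (1/2) x^T Q x + c^T x + lambda^T (A x - b)
Stationarity (grad_x L = 0): Q x + c + A^T lambda = 0.
Primal feasibility: A x = b.

This gives the KKT block system:
  [ Q   A^T ] [ x     ]   [-c ]
  [ A    0  ] [ lambda ] = [ b ]

Solving the linear system:
  x*      = (2.7, 1.6)
  lambda* = (9.8)
  f(x*)   = 29.2

x* = (2.7, 1.6), lambda* = (9.8)


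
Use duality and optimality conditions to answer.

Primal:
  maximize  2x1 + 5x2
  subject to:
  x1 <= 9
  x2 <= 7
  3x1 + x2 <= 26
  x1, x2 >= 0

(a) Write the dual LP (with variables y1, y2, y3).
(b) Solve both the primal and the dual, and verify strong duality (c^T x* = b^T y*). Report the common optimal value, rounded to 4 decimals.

The standard primal-dual pair for 'max c^T x s.t. A x <= b, x >= 0' is:
  Dual:  min b^T y  s.t.  A^T y >= c,  y >= 0.

So the dual LP is:
  minimize  9y1 + 7y2 + 26y3
  subject to:
    y1 + 3y3 >= 2
    y2 + y3 >= 5
    y1, y2, y3 >= 0

Solving the primal: x* = (6.3333, 7).
  primal value c^T x* = 47.6667.
Solving the dual: y* = (0, 4.3333, 0.6667).
  dual value b^T y* = 47.6667.
Strong duality: c^T x* = b^T y*. Confirmed.

47.6667


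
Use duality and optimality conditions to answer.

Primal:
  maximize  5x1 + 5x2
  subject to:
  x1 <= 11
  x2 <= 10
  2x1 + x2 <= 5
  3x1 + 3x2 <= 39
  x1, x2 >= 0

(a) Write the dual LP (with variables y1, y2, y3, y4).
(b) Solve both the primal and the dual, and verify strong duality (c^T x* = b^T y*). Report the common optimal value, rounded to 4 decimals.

The standard primal-dual pair for 'max c^T x s.t. A x <= b, x >= 0' is:
  Dual:  min b^T y  s.t.  A^T y >= c,  y >= 0.

So the dual LP is:
  minimize  11y1 + 10y2 + 5y3 + 39y4
  subject to:
    y1 + 2y3 + 3y4 >= 5
    y2 + y3 + 3y4 >= 5
    y1, y2, y3, y4 >= 0

Solving the primal: x* = (0, 5).
  primal value c^T x* = 25.
Solving the dual: y* = (0, 0, 5, 0).
  dual value b^T y* = 25.
Strong duality: c^T x* = b^T y*. Confirmed.

25


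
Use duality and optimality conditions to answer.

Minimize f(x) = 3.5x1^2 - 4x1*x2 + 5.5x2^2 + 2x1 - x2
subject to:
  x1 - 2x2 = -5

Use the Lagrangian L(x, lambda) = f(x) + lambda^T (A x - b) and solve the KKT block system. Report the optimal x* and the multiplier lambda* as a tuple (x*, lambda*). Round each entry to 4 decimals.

Form the Lagrangian:
  L(x, lambda) = (1/2) x^T Q x + c^T x + lambda^T (A x - b)
Stationarity (grad_x L = 0): Q x + c + A^T lambda = 0.
Primal feasibility: A x = b.

This gives the KKT block system:
  [ Q   A^T ] [ x     ]   [-c ]
  [ A    0  ] [ lambda ] = [ b ]

Solving the linear system:
  x*      = (-0.913, 2.0435)
  lambda* = (12.5652)
  f(x*)   = 29.4783

x* = (-0.913, 2.0435), lambda* = (12.5652)


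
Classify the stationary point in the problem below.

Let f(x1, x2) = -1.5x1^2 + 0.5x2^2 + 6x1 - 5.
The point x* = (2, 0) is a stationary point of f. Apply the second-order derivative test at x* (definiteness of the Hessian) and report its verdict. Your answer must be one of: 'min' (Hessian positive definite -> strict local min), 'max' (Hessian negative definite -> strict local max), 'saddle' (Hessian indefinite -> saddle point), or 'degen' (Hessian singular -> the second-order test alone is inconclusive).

Compute the Hessian H = grad^2 f:
  H = [[-3, 0], [0, 1]]
Verify stationarity: grad f(x*) = H x* + g = (0, 0).
Eigenvalues of H: -3, 1.
Eigenvalues have mixed signs, so H is indefinite -> x* is a saddle point.

saddle


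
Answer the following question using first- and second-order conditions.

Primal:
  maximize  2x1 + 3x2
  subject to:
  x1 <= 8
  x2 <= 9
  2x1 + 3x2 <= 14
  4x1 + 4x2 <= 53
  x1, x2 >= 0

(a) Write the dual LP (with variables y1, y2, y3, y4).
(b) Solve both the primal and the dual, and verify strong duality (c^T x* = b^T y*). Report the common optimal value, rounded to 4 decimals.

The standard primal-dual pair for 'max c^T x s.t. A x <= b, x >= 0' is:
  Dual:  min b^T y  s.t.  A^T y >= c,  y >= 0.

So the dual LP is:
  minimize  8y1 + 9y2 + 14y3 + 53y4
  subject to:
    y1 + 2y3 + 4y4 >= 2
    y2 + 3y3 + 4y4 >= 3
    y1, y2, y3, y4 >= 0

Solving the primal: x* = (7, 0).
  primal value c^T x* = 14.
Solving the dual: y* = (0, 0, 1, 0).
  dual value b^T y* = 14.
Strong duality: c^T x* = b^T y*. Confirmed.

14


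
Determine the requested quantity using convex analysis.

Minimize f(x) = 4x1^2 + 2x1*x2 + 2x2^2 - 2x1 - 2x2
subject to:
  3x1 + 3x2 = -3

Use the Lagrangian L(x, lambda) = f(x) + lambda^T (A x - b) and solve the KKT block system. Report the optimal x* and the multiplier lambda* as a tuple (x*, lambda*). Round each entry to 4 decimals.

Form the Lagrangian:
  L(x, lambda) = (1/2) x^T Q x + c^T x + lambda^T (A x - b)
Stationarity (grad_x L = 0): Q x + c + A^T lambda = 0.
Primal feasibility: A x = b.

This gives the KKT block system:
  [ Q   A^T ] [ x     ]   [-c ]
  [ A    0  ] [ lambda ] = [ b ]

Solving the linear system:
  x*      = (-0.25, -0.75)
  lambda* = (1.8333)
  f(x*)   = 3.75

x* = (-0.25, -0.75), lambda* = (1.8333)


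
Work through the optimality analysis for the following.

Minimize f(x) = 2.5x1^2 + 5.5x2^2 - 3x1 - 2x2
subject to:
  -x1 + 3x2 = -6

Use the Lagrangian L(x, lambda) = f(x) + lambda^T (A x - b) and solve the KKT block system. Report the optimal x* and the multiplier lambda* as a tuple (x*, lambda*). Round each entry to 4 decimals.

Form the Lagrangian:
  L(x, lambda) = (1/2) x^T Q x + c^T x + lambda^T (A x - b)
Stationarity (grad_x L = 0): Q x + c + A^T lambda = 0.
Primal feasibility: A x = b.

This gives the KKT block system:
  [ Q   A^T ] [ x     ]   [-c ]
  [ A    0  ] [ lambda ] = [ b ]

Solving the linear system:
  x*      = (1.7679, -1.4107)
  lambda* = (5.8393)
  f(x*)   = 16.2768

x* = (1.7679, -1.4107), lambda* = (5.8393)


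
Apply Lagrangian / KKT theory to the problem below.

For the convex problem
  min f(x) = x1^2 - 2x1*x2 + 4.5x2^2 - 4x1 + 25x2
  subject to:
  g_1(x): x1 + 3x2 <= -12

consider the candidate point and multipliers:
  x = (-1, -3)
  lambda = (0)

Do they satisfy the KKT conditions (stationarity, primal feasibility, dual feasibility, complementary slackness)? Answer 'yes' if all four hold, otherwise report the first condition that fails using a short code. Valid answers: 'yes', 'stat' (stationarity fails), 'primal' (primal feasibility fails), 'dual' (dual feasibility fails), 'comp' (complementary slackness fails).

Gradient of f: grad f(x) = Q x + c = (0, 0)
Constraint values g_i(x) = a_i^T x - b_i:
  g_1((-1, -3)) = 2
Stationarity residual: grad f(x) + sum_i lambda_i a_i = (0, 0)
  -> stationarity OK
Primal feasibility (all g_i <= 0): FAILS
Dual feasibility (all lambda_i >= 0): OK
Complementary slackness (lambda_i * g_i(x) = 0 for all i): OK

Verdict: the first failing condition is primal_feasibility -> primal.

primal


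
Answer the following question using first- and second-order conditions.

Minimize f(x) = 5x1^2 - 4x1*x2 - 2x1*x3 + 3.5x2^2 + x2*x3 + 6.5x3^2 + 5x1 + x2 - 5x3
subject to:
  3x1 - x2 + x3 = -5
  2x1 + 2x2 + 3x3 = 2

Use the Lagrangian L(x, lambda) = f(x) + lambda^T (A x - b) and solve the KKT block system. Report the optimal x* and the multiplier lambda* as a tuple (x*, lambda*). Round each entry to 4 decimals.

Form the Lagrangian:
  L(x, lambda) = (1/2) x^T Q x + c^T x + lambda^T (A x - b)
Stationarity (grad_x L = 0): Q x + c + A^T lambda = 0.
Primal feasibility: A x = b.

This gives the KKT block system:
  [ Q   A^T ] [ x     ]   [-c ]
  [ A    0  ] [ lambda ] = [ b ]

Solving the linear system:
  x*      = (-1.3185, 1.5541, 0.5096)
  lambda* = (8.2707, -4.6957)
  f(x*)   = 21.5792

x* = (-1.3185, 1.5541, 0.5096), lambda* = (8.2707, -4.6957)


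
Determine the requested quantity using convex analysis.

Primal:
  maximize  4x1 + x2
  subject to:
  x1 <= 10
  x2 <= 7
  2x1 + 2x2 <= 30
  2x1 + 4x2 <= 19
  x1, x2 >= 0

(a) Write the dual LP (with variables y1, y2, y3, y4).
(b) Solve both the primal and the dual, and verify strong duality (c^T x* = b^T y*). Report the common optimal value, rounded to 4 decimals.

The standard primal-dual pair for 'max c^T x s.t. A x <= b, x >= 0' is:
  Dual:  min b^T y  s.t.  A^T y >= c,  y >= 0.

So the dual LP is:
  minimize  10y1 + 7y2 + 30y3 + 19y4
  subject to:
    y1 + 2y3 + 2y4 >= 4
    y2 + 2y3 + 4y4 >= 1
    y1, y2, y3, y4 >= 0

Solving the primal: x* = (9.5, 0).
  primal value c^T x* = 38.
Solving the dual: y* = (0, 0, 0, 2).
  dual value b^T y* = 38.
Strong duality: c^T x* = b^T y*. Confirmed.

38


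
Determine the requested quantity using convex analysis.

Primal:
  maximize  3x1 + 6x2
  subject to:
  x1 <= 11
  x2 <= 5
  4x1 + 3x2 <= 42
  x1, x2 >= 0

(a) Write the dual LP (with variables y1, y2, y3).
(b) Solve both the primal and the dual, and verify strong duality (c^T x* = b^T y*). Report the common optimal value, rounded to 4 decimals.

The standard primal-dual pair for 'max c^T x s.t. A x <= b, x >= 0' is:
  Dual:  min b^T y  s.t.  A^T y >= c,  y >= 0.

So the dual LP is:
  minimize  11y1 + 5y2 + 42y3
  subject to:
    y1 + 4y3 >= 3
    y2 + 3y3 >= 6
    y1, y2, y3 >= 0

Solving the primal: x* = (6.75, 5).
  primal value c^T x* = 50.25.
Solving the dual: y* = (0, 3.75, 0.75).
  dual value b^T y* = 50.25.
Strong duality: c^T x* = b^T y*. Confirmed.

50.25


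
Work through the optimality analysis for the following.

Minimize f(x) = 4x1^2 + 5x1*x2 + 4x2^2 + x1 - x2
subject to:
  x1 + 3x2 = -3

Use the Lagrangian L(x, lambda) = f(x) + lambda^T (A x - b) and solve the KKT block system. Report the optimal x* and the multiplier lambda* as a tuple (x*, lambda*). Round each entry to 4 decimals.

Form the Lagrangian:
  L(x, lambda) = (1/2) x^T Q x + c^T x + lambda^T (A x - b)
Stationarity (grad_x L = 0): Q x + c + A^T lambda = 0.
Primal feasibility: A x = b.

This gives the KKT block system:
  [ Q   A^T ] [ x     ]   [-c ]
  [ A    0  ] [ lambda ] = [ b ]

Solving the linear system:
  x*      = (0.18, -1.06)
  lambda* = (2.86)
  f(x*)   = 4.91

x* = (0.18, -1.06), lambda* = (2.86)


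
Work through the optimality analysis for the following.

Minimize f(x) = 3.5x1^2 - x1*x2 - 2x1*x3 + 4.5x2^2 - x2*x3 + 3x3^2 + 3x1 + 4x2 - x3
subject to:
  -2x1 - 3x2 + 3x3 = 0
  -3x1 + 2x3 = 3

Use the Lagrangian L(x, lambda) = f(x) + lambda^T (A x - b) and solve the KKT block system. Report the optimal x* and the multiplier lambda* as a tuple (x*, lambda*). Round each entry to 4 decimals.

Form the Lagrangian:
  L(x, lambda) = (1/2) x^T Q x + c^T x + lambda^T (A x - b)
Stationarity (grad_x L = 0): Q x + c + A^T lambda = 0.
Primal feasibility: A x = b.

This gives the KKT block system:
  [ Q   A^T ] [ x     ]   [-c ]
  [ A    0  ] [ lambda ] = [ b ]

Solving the linear system:
  x*      = (-1.3015, 0.4154, -0.4523)
  lambda* = (3.1642, -3.9832)
  f(x*)   = 5.0796

x* = (-1.3015, 0.4154, -0.4523), lambda* = (3.1642, -3.9832)


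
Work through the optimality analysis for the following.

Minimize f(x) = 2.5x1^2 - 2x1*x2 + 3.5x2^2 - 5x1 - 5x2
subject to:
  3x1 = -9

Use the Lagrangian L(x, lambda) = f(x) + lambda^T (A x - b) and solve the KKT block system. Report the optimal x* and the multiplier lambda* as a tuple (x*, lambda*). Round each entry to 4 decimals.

Form the Lagrangian:
  L(x, lambda) = (1/2) x^T Q x + c^T x + lambda^T (A x - b)
Stationarity (grad_x L = 0): Q x + c + A^T lambda = 0.
Primal feasibility: A x = b.

This gives the KKT block system:
  [ Q   A^T ] [ x     ]   [-c ]
  [ A    0  ] [ lambda ] = [ b ]

Solving the linear system:
  x*      = (-3, -0.1429)
  lambda* = (6.5714)
  f(x*)   = 37.4286

x* = (-3, -0.1429), lambda* = (6.5714)


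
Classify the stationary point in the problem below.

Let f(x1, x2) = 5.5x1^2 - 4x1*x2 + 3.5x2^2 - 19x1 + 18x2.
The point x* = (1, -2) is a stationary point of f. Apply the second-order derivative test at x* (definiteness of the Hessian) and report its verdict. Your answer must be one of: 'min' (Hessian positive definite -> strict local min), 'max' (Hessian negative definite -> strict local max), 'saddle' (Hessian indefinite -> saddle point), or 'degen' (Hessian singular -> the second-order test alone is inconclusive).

Compute the Hessian H = grad^2 f:
  H = [[11, -4], [-4, 7]]
Verify stationarity: grad f(x*) = H x* + g = (0, 0).
Eigenvalues of H: 4.5279, 13.4721.
Both eigenvalues > 0, so H is positive definite -> x* is a strict local min.

min


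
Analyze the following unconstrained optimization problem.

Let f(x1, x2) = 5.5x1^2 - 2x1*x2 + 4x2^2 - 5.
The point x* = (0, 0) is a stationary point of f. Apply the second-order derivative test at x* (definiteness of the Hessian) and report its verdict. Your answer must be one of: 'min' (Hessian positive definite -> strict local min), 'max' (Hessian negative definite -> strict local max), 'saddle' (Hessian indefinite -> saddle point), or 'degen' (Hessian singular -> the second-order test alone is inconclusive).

Compute the Hessian H = grad^2 f:
  H = [[11, -2], [-2, 8]]
Verify stationarity: grad f(x*) = H x* + g = (0, 0).
Eigenvalues of H: 7, 12.
Both eigenvalues > 0, so H is positive definite -> x* is a strict local min.

min


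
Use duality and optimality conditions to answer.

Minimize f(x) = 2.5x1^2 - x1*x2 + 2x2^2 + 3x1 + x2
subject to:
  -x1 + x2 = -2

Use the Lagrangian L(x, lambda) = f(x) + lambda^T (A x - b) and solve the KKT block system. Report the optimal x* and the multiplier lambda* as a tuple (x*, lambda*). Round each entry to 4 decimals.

Form the Lagrangian:
  L(x, lambda) = (1/2) x^T Q x + c^T x + lambda^T (A x - b)
Stationarity (grad_x L = 0): Q x + c + A^T lambda = 0.
Primal feasibility: A x = b.

This gives the KKT block system:
  [ Q   A^T ] [ x     ]   [-c ]
  [ A    0  ] [ lambda ] = [ b ]

Solving the linear system:
  x*      = (0.2857, -1.7143)
  lambda* = (6.1429)
  f(x*)   = 5.7143

x* = (0.2857, -1.7143), lambda* = (6.1429)


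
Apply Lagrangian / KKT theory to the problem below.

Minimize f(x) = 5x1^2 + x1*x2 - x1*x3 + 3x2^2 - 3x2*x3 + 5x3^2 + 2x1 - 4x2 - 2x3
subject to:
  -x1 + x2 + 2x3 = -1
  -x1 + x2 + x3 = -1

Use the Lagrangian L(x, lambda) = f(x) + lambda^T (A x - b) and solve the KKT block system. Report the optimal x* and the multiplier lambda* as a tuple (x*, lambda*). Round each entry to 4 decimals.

Form the Lagrangian:
  L(x, lambda) = (1/2) x^T Q x + c^T x + lambda^T (A x - b)
Stationarity (grad_x L = 0): Q x + c + A^T lambda = 0.
Primal feasibility: A x = b.

This gives the KKT block system:
  [ Q   A^T ] [ x     ]   [-c ]
  [ A    0  ] [ lambda ] = [ b ]

Solving the linear system:
  x*      = (0.5, -0.5, 0)
  lambda* = (-5.5, 12)
  f(x*)   = 4.75

x* = (0.5, -0.5, 0), lambda* = (-5.5, 12)


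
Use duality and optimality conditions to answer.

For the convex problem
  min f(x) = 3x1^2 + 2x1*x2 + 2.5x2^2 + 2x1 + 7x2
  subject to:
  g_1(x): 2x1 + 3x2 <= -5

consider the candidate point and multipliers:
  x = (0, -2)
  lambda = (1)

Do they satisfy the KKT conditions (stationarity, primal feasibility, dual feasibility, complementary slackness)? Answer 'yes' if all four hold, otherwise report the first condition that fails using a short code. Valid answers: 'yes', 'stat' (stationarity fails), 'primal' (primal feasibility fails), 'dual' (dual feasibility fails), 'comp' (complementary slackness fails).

Gradient of f: grad f(x) = Q x + c = (-2, -3)
Constraint values g_i(x) = a_i^T x - b_i:
  g_1((0, -2)) = -1
Stationarity residual: grad f(x) + sum_i lambda_i a_i = (0, 0)
  -> stationarity OK
Primal feasibility (all g_i <= 0): OK
Dual feasibility (all lambda_i >= 0): OK
Complementary slackness (lambda_i * g_i(x) = 0 for all i): FAILS

Verdict: the first failing condition is complementary_slackness -> comp.

comp


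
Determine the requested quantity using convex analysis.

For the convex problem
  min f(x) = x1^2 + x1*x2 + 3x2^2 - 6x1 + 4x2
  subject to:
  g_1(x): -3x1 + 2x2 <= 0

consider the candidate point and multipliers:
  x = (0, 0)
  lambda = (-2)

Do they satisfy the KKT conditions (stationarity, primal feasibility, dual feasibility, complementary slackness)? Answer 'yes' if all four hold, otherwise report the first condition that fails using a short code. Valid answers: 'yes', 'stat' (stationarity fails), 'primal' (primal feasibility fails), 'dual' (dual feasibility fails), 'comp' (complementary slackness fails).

Gradient of f: grad f(x) = Q x + c = (-6, 4)
Constraint values g_i(x) = a_i^T x - b_i:
  g_1((0, 0)) = 0
Stationarity residual: grad f(x) + sum_i lambda_i a_i = (0, 0)
  -> stationarity OK
Primal feasibility (all g_i <= 0): OK
Dual feasibility (all lambda_i >= 0): FAILS
Complementary slackness (lambda_i * g_i(x) = 0 for all i): OK

Verdict: the first failing condition is dual_feasibility -> dual.

dual


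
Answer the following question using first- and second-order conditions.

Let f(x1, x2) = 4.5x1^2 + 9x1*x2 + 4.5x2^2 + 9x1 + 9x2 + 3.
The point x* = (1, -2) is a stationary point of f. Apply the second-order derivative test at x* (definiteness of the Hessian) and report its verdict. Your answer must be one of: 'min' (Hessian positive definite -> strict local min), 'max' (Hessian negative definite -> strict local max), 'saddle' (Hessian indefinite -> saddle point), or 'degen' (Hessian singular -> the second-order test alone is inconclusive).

Compute the Hessian H = grad^2 f:
  H = [[9, 9], [9, 9]]
Verify stationarity: grad f(x*) = H x* + g = (0, 0).
Eigenvalues of H: 0, 18.
H has a zero eigenvalue (singular; positive semidefinite but not definite), so H is neither positive definite, negative definite, nor indefinite. The second-order test alone is inconclusive -> degen.
(Indeed, f is constant along the null direction of H through x*, so x* is not a strict local extremum.)

degen


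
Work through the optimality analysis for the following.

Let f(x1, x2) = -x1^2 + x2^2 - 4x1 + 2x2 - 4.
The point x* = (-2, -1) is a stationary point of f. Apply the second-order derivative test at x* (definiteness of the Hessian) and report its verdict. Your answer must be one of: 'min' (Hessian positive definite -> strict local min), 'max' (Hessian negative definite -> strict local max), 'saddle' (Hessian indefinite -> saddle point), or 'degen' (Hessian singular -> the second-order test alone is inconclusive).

Compute the Hessian H = grad^2 f:
  H = [[-2, 0], [0, 2]]
Verify stationarity: grad f(x*) = H x* + g = (0, 0).
Eigenvalues of H: -2, 2.
Eigenvalues have mixed signs, so H is indefinite -> x* is a saddle point.

saddle


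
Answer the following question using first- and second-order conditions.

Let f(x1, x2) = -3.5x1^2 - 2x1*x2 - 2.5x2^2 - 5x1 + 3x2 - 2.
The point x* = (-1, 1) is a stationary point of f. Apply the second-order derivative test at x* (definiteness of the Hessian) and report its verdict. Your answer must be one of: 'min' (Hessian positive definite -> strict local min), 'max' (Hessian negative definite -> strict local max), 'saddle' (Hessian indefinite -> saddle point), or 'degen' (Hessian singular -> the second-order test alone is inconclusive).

Compute the Hessian H = grad^2 f:
  H = [[-7, -2], [-2, -5]]
Verify stationarity: grad f(x*) = H x* + g = (0, 0).
Eigenvalues of H: -8.2361, -3.7639.
Both eigenvalues < 0, so H is negative definite -> x* is a strict local max.

max


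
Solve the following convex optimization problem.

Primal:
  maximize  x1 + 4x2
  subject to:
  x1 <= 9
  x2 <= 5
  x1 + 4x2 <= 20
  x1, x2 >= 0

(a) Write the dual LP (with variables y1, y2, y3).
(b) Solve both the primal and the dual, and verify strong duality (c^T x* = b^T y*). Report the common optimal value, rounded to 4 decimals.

The standard primal-dual pair for 'max c^T x s.t. A x <= b, x >= 0' is:
  Dual:  min b^T y  s.t.  A^T y >= c,  y >= 0.

So the dual LP is:
  minimize  9y1 + 5y2 + 20y3
  subject to:
    y1 + y3 >= 1
    y2 + 4y3 >= 4
    y1, y2, y3 >= 0

Solving the primal: x* = (0, 5).
  primal value c^T x* = 20.
Solving the dual: y* = (0, 0, 1).
  dual value b^T y* = 20.
Strong duality: c^T x* = b^T y*. Confirmed.

20


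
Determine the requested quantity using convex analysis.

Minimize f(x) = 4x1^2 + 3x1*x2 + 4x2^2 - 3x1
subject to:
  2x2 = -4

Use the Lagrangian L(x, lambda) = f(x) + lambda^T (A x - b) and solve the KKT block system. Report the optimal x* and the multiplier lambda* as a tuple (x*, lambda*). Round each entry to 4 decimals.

Form the Lagrangian:
  L(x, lambda) = (1/2) x^T Q x + c^T x + lambda^T (A x - b)
Stationarity (grad_x L = 0): Q x + c + A^T lambda = 0.
Primal feasibility: A x = b.

This gives the KKT block system:
  [ Q   A^T ] [ x     ]   [-c ]
  [ A    0  ] [ lambda ] = [ b ]

Solving the linear system:
  x*      = (1.125, -2)
  lambda* = (6.3125)
  f(x*)   = 10.9375

x* = (1.125, -2), lambda* = (6.3125)


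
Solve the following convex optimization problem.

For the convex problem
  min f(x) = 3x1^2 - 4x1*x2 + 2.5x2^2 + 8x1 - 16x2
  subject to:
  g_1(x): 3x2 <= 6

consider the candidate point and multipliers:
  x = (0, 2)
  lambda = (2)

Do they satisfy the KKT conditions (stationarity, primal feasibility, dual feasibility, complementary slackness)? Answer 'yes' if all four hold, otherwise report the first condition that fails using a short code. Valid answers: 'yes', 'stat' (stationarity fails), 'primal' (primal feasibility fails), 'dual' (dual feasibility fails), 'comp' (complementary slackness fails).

Gradient of f: grad f(x) = Q x + c = (0, -6)
Constraint values g_i(x) = a_i^T x - b_i:
  g_1((0, 2)) = 0
Stationarity residual: grad f(x) + sum_i lambda_i a_i = (0, 0)
  -> stationarity OK
Primal feasibility (all g_i <= 0): OK
Dual feasibility (all lambda_i >= 0): OK
Complementary slackness (lambda_i * g_i(x) = 0 for all i): OK

Verdict: yes, KKT holds.

yes


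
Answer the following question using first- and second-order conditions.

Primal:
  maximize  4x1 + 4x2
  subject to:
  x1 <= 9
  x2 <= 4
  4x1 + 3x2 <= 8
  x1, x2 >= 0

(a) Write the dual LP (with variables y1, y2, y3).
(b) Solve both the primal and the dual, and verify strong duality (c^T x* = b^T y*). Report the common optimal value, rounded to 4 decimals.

The standard primal-dual pair for 'max c^T x s.t. A x <= b, x >= 0' is:
  Dual:  min b^T y  s.t.  A^T y >= c,  y >= 0.

So the dual LP is:
  minimize  9y1 + 4y2 + 8y3
  subject to:
    y1 + 4y3 >= 4
    y2 + 3y3 >= 4
    y1, y2, y3 >= 0

Solving the primal: x* = (0, 2.6667).
  primal value c^T x* = 10.6667.
Solving the dual: y* = (0, 0, 1.3333).
  dual value b^T y* = 10.6667.
Strong duality: c^T x* = b^T y*. Confirmed.

10.6667


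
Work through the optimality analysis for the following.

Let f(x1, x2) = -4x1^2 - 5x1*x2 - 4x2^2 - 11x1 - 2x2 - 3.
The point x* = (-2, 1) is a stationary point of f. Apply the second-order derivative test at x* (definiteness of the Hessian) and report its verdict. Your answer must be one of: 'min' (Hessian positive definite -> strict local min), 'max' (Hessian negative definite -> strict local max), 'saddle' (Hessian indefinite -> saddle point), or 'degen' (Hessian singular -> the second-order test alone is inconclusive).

Compute the Hessian H = grad^2 f:
  H = [[-8, -5], [-5, -8]]
Verify stationarity: grad f(x*) = H x* + g = (0, 0).
Eigenvalues of H: -13, -3.
Both eigenvalues < 0, so H is negative definite -> x* is a strict local max.

max


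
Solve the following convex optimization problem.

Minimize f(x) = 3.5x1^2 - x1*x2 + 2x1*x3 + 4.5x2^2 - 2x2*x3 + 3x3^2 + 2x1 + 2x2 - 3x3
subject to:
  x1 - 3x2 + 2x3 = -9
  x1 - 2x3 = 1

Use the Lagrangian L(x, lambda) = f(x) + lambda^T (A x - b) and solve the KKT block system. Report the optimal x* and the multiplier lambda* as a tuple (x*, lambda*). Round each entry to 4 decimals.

Form the Lagrangian:
  L(x, lambda) = (1/2) x^T Q x + c^T x + lambda^T (A x - b)
Stationarity (grad_x L = 0): Q x + c + A^T lambda = 0.
Primal feasibility: A x = b.

This gives the KKT block system:
  [ Q   A^T ] [ x     ]   [-c ]
  [ A    0  ] [ lambda ] = [ b ]

Solving the linear system:
  x*      = (-0.9014, 2.0657, -0.9507)
  lambda* = (7.7981, 0.4789)
  f(x*)   = 37.4425

x* = (-0.9014, 2.0657, -0.9507), lambda* = (7.7981, 0.4789)


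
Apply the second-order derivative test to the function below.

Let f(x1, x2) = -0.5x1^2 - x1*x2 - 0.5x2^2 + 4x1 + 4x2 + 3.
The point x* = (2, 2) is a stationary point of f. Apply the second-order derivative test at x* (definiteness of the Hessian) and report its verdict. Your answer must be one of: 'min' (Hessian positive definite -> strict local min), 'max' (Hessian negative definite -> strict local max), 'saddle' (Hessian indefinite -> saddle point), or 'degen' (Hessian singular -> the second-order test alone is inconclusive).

Compute the Hessian H = grad^2 f:
  H = [[-1, -1], [-1, -1]]
Verify stationarity: grad f(x*) = H x* + g = (0, 0).
Eigenvalues of H: -2, 0.
H has a zero eigenvalue (singular; negative semidefinite but not definite), so H is neither positive definite, negative definite, nor indefinite. The second-order test alone is inconclusive -> degen.
(Indeed, f is constant along the null direction of H through x*, so x* is not a strict local extremum.)

degen


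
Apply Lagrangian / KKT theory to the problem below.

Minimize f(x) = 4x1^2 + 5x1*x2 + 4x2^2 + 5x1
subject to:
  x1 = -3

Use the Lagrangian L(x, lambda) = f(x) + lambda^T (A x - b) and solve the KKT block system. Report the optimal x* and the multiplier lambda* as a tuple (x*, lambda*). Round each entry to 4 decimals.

Form the Lagrangian:
  L(x, lambda) = (1/2) x^T Q x + c^T x + lambda^T (A x - b)
Stationarity (grad_x L = 0): Q x + c + A^T lambda = 0.
Primal feasibility: A x = b.

This gives the KKT block system:
  [ Q   A^T ] [ x     ]   [-c ]
  [ A    0  ] [ lambda ] = [ b ]

Solving the linear system:
  x*      = (-3, 1.875)
  lambda* = (9.625)
  f(x*)   = 6.9375

x* = (-3, 1.875), lambda* = (9.625)


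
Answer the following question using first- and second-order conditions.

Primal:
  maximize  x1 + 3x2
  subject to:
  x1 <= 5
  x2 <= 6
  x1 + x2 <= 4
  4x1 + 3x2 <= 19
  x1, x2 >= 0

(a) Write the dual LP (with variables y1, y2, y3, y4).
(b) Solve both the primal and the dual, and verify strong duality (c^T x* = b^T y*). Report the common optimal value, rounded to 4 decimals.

The standard primal-dual pair for 'max c^T x s.t. A x <= b, x >= 0' is:
  Dual:  min b^T y  s.t.  A^T y >= c,  y >= 0.

So the dual LP is:
  minimize  5y1 + 6y2 + 4y3 + 19y4
  subject to:
    y1 + y3 + 4y4 >= 1
    y2 + y3 + 3y4 >= 3
    y1, y2, y3, y4 >= 0

Solving the primal: x* = (0, 4).
  primal value c^T x* = 12.
Solving the dual: y* = (0, 0, 3, 0).
  dual value b^T y* = 12.
Strong duality: c^T x* = b^T y*. Confirmed.

12


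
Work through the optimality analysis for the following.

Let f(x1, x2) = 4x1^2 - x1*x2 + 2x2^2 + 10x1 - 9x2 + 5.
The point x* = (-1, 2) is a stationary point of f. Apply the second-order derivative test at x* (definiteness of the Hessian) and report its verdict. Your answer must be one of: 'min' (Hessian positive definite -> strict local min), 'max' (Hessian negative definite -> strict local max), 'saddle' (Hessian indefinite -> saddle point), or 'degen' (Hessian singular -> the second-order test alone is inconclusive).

Compute the Hessian H = grad^2 f:
  H = [[8, -1], [-1, 4]]
Verify stationarity: grad f(x*) = H x* + g = (0, 0).
Eigenvalues of H: 3.7639, 8.2361.
Both eigenvalues > 0, so H is positive definite -> x* is a strict local min.

min


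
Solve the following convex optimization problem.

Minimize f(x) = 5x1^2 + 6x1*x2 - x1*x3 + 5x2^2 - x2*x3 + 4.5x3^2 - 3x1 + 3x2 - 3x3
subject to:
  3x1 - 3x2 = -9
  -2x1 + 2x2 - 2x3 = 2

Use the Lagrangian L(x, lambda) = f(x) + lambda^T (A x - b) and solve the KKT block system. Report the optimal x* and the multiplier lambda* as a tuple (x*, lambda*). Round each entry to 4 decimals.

Form the Lagrangian:
  L(x, lambda) = (1/2) x^T Q x + c^T x + lambda^T (A x - b)
Stationarity (grad_x L = 0): Q x + c + A^T lambda = 0.
Primal feasibility: A x = b.

This gives the KKT block system:
  [ Q   A^T ] [ x     ]   [-c ]
  [ A    0  ] [ lambda ] = [ b ]

Solving the linear system:
  x*      = (-1.375, 1.625, 2)
  lambda* = (7.9167, 7.375)
  f(x*)   = 29.75

x* = (-1.375, 1.625, 2), lambda* = (7.9167, 7.375)


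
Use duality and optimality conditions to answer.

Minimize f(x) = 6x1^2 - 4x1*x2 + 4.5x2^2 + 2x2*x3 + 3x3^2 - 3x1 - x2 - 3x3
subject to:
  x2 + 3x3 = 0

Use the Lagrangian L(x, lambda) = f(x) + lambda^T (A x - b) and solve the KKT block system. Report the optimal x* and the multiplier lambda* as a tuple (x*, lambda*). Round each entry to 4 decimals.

Form the Lagrangian:
  L(x, lambda) = (1/2) x^T Q x + c^T x + lambda^T (A x - b)
Stationarity (grad_x L = 0): Q x + c + A^T lambda = 0.
Primal feasibility: A x = b.

This gives the KKT block system:
  [ Q   A^T ] [ x     ]   [-c ]
  [ A    0  ] [ lambda ] = [ b ]

Solving the linear system:
  x*      = (0.2976, 0.1429, -0.0476)
  lambda* = (1)
  f(x*)   = -0.4464

x* = (0.2976, 0.1429, -0.0476), lambda* = (1)


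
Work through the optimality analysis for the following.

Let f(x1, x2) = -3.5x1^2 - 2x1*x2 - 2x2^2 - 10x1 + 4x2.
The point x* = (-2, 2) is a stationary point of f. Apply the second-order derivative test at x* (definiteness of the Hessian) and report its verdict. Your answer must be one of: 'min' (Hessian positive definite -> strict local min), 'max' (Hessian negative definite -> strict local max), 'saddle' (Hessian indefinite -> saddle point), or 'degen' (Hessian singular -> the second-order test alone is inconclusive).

Compute the Hessian H = grad^2 f:
  H = [[-7, -2], [-2, -4]]
Verify stationarity: grad f(x*) = H x* + g = (0, 0).
Eigenvalues of H: -8, -3.
Both eigenvalues < 0, so H is negative definite -> x* is a strict local max.

max


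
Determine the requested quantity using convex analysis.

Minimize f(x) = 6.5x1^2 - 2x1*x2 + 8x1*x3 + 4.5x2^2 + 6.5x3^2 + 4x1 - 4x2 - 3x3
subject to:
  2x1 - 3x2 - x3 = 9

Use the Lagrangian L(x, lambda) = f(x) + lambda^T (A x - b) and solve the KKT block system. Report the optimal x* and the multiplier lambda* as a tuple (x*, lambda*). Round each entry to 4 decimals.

Form the Lagrangian:
  L(x, lambda) = (1/2) x^T Q x + c^T x + lambda^T (A x - b)
Stationarity (grad_x L = 0): Q x + c + A^T lambda = 0.
Primal feasibility: A x = b.

This gives the KKT block system:
  [ Q   A^T ] [ x     ]   [-c ]
  [ A    0  ] [ lambda ] = [ b ]

Solving the linear system:
  x*      = (1.2688, -1.7781, -1.128)
  lambda* = (-7.5135)
  f(x*)   = 41.5967

x* = (1.2688, -1.7781, -1.128), lambda* = (-7.5135)


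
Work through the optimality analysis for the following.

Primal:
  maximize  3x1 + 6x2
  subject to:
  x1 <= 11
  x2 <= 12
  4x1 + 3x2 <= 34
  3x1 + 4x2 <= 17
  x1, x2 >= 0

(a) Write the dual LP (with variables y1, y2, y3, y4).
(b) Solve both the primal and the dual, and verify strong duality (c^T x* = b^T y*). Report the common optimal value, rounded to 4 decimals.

The standard primal-dual pair for 'max c^T x s.t. A x <= b, x >= 0' is:
  Dual:  min b^T y  s.t.  A^T y >= c,  y >= 0.

So the dual LP is:
  minimize  11y1 + 12y2 + 34y3 + 17y4
  subject to:
    y1 + 4y3 + 3y4 >= 3
    y2 + 3y3 + 4y4 >= 6
    y1, y2, y3, y4 >= 0

Solving the primal: x* = (0, 4.25).
  primal value c^T x* = 25.5.
Solving the dual: y* = (0, 0, 0, 1.5).
  dual value b^T y* = 25.5.
Strong duality: c^T x* = b^T y*. Confirmed.

25.5


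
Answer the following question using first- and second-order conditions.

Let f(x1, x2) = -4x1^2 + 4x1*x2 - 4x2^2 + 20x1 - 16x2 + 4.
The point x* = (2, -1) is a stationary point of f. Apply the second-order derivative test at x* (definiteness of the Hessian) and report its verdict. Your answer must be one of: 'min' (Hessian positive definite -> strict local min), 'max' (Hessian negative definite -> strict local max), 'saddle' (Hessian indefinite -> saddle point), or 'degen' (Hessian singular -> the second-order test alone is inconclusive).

Compute the Hessian H = grad^2 f:
  H = [[-8, 4], [4, -8]]
Verify stationarity: grad f(x*) = H x* + g = (0, 0).
Eigenvalues of H: -12, -4.
Both eigenvalues < 0, so H is negative definite -> x* is a strict local max.

max


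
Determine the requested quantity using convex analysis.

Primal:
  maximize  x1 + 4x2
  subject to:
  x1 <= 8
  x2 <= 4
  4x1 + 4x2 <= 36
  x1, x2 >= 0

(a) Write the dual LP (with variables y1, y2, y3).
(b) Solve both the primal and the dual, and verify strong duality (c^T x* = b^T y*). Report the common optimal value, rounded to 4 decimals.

The standard primal-dual pair for 'max c^T x s.t. A x <= b, x >= 0' is:
  Dual:  min b^T y  s.t.  A^T y >= c,  y >= 0.

So the dual LP is:
  minimize  8y1 + 4y2 + 36y3
  subject to:
    y1 + 4y3 >= 1
    y2 + 4y3 >= 4
    y1, y2, y3 >= 0

Solving the primal: x* = (5, 4).
  primal value c^T x* = 21.
Solving the dual: y* = (0, 3, 0.25).
  dual value b^T y* = 21.
Strong duality: c^T x* = b^T y*. Confirmed.

21


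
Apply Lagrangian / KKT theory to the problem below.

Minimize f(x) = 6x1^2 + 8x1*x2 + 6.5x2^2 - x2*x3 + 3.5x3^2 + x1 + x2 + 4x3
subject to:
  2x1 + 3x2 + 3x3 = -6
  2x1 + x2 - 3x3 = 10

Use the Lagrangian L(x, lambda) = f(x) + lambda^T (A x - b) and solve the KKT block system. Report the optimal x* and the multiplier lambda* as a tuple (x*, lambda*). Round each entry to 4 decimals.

Form the Lagrangian:
  L(x, lambda) = (1/2) x^T Q x + c^T x + lambda^T (A x - b)
Stationarity (grad_x L = 0): Q x + c + A^T lambda = 0.
Primal feasibility: A x = b.

This gives the KKT block system:
  [ Q   A^T ] [ x     ]   [-c ]
  [ A    0  ] [ lambda ] = [ b ]

Solving the linear system:
  x*      = (1.3404, -0.3404, -2.5532)
  lambda* = (-1.3351, -5.8457)
  f(x*)   = 20.617

x* = (1.3404, -0.3404, -2.5532), lambda* = (-1.3351, -5.8457)


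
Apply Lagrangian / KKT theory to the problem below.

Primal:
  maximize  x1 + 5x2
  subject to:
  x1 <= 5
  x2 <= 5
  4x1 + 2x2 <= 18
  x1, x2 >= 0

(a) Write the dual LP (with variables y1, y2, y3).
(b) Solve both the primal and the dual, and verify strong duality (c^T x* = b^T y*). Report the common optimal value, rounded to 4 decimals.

The standard primal-dual pair for 'max c^T x s.t. A x <= b, x >= 0' is:
  Dual:  min b^T y  s.t.  A^T y >= c,  y >= 0.

So the dual LP is:
  minimize  5y1 + 5y2 + 18y3
  subject to:
    y1 + 4y3 >= 1
    y2 + 2y3 >= 5
    y1, y2, y3 >= 0

Solving the primal: x* = (2, 5).
  primal value c^T x* = 27.
Solving the dual: y* = (0, 4.5, 0.25).
  dual value b^T y* = 27.
Strong duality: c^T x* = b^T y*. Confirmed.

27


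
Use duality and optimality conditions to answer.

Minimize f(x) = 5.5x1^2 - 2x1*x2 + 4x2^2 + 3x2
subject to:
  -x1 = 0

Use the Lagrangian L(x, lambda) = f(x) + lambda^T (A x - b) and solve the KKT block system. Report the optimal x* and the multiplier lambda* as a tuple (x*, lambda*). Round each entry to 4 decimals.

Form the Lagrangian:
  L(x, lambda) = (1/2) x^T Q x + c^T x + lambda^T (A x - b)
Stationarity (grad_x L = 0): Q x + c + A^T lambda = 0.
Primal feasibility: A x = b.

This gives the KKT block system:
  [ Q   A^T ] [ x     ]   [-c ]
  [ A    0  ] [ lambda ] = [ b ]

Solving the linear system:
  x*      = (0, -0.375)
  lambda* = (0.75)
  f(x*)   = -0.5625

x* = (0, -0.375), lambda* = (0.75)


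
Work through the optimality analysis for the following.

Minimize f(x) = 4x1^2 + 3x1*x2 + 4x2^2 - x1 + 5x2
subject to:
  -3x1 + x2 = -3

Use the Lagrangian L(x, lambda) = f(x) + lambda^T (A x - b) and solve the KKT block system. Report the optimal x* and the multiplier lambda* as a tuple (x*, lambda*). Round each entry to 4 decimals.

Form the Lagrangian:
  L(x, lambda) = (1/2) x^T Q x + c^T x + lambda^T (A x - b)
Stationarity (grad_x L = 0): Q x + c + A^T lambda = 0.
Primal feasibility: A x = b.

This gives the KKT block system:
  [ Q   A^T ] [ x     ]   [-c ]
  [ A    0  ] [ lambda ] = [ b ]

Solving the linear system:
  x*      = (0.6837, -0.949)
  lambda* = (0.5408)
  f(x*)   = -1.9031

x* = (0.6837, -0.949), lambda* = (0.5408)


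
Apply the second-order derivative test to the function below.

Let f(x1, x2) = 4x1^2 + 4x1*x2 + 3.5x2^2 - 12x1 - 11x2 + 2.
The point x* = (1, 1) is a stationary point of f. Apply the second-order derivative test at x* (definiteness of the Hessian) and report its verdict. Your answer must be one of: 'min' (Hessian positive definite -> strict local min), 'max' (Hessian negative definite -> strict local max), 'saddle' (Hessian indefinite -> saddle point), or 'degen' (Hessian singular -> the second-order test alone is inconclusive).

Compute the Hessian H = grad^2 f:
  H = [[8, 4], [4, 7]]
Verify stationarity: grad f(x*) = H x* + g = (0, 0).
Eigenvalues of H: 3.4689, 11.5311.
Both eigenvalues > 0, so H is positive definite -> x* is a strict local min.

min


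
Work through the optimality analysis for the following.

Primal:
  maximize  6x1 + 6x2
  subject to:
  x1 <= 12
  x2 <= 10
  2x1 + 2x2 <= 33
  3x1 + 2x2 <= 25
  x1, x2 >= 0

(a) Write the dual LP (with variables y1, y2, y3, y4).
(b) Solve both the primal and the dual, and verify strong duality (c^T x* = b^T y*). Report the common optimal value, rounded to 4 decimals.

The standard primal-dual pair for 'max c^T x s.t. A x <= b, x >= 0' is:
  Dual:  min b^T y  s.t.  A^T y >= c,  y >= 0.

So the dual LP is:
  minimize  12y1 + 10y2 + 33y3 + 25y4
  subject to:
    y1 + 2y3 + 3y4 >= 6
    y2 + 2y3 + 2y4 >= 6
    y1, y2, y3, y4 >= 0

Solving the primal: x* = (1.6667, 10).
  primal value c^T x* = 70.
Solving the dual: y* = (0, 2, 0, 2).
  dual value b^T y* = 70.
Strong duality: c^T x* = b^T y*. Confirmed.

70


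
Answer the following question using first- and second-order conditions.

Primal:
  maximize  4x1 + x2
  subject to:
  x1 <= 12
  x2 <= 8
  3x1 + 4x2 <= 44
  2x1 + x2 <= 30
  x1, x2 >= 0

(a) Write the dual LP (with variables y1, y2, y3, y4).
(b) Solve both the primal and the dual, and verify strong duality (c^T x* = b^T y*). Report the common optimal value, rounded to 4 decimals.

The standard primal-dual pair for 'max c^T x s.t. A x <= b, x >= 0' is:
  Dual:  min b^T y  s.t.  A^T y >= c,  y >= 0.

So the dual LP is:
  minimize  12y1 + 8y2 + 44y3 + 30y4
  subject to:
    y1 + 3y3 + 2y4 >= 4
    y2 + 4y3 + y4 >= 1
    y1, y2, y3, y4 >= 0

Solving the primal: x* = (12, 2).
  primal value c^T x* = 50.
Solving the dual: y* = (3.25, 0, 0.25, 0).
  dual value b^T y* = 50.
Strong duality: c^T x* = b^T y*. Confirmed.

50
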